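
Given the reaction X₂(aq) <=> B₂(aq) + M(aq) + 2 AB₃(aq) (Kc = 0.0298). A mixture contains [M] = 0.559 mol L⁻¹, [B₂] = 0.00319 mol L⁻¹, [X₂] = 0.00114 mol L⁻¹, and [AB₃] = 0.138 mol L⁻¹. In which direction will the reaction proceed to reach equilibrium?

Qc = [B₂]·[M]·[AB₃]² / [X₂] = (0.00319)·(0.559)·(0.138)² / (0.00114) = 0.0298
Qc = 0.0298 = Kc, so the system is already at equilibrium.

at equilibrium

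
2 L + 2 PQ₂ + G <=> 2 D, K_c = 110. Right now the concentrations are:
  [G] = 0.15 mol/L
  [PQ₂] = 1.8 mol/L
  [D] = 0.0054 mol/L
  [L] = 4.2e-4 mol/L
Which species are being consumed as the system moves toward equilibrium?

Q_c = [D]² / ([L]²·[PQ₂]²·[G]) = (0.0054)² / ((4.2e-4)²·(1.8)²·(0.15)) = 340
Q_c = 340 > K_c = 110: net reverse reaction.

D (products)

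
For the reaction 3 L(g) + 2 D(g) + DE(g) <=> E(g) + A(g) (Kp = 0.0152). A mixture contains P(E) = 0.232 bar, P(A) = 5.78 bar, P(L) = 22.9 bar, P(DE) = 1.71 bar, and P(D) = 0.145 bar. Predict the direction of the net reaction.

forward (toward products)

Qp = P(E)·P(A) / (P(L)³·P(D)²·P(DE)) = (0.232)·(5.78) / ((22.9)³·(0.145)²·(1.71)) = 0.00311
Qp = 0.00311 < Kp = 0.0152, so the forward reaction proceeds.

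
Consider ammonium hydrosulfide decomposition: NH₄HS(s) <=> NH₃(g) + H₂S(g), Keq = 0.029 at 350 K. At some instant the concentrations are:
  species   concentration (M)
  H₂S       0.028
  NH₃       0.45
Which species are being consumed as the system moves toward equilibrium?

NH₄HS (reactants)

(NH₄HS is a pure solid — omitted from Q.)
Q = [NH₃]·[H₂S] = (0.45)·(0.028) = 0.013
Q = 0.013 < Keq = 0.029: net forward reaction.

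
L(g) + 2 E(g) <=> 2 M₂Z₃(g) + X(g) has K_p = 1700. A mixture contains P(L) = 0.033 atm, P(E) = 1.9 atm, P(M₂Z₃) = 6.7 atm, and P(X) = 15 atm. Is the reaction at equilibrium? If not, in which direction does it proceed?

Q_p = P(M₂Z₃)²·P(X) / (P(L)·P(E)²) = (6.7)²·(15) / ((0.033)·(1.9)²) = 5700
Q_p = 5700 > K_p = 1700, so the reverse reaction proceeds.

reverse (toward reactants)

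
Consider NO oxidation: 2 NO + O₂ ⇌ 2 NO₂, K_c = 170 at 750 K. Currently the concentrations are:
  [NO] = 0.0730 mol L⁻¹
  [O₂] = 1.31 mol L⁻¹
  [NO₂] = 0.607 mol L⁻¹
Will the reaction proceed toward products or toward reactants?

Q_c = [NO₂]² / ([NO]²·[O₂]) = (0.607)² / ((0.0730)²·(1.31)) = 52.8
Q_c = 52.8 < K_c = 170, so the forward reaction proceeds.

in the forward direction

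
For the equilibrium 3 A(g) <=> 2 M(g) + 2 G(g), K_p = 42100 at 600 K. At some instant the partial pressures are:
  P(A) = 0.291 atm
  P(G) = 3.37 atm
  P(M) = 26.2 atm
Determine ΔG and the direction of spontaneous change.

ΔG = 10.1 kJ/mol; the forward reaction is non-spontaneous

Q_p = P(M)²·P(G)² / P(A)³ = (26.2)²·(3.37)² / (0.291)³ = 3.16×10⁵
ΔG = RT ln(Q_p/K_p) = (8.314 J mol⁻¹ K⁻¹)(600 K) × ln(3.16×10⁵/42100)
   = (4.988 kJ/mol)(2.016) = 10.1 kJ/mol
ΔG > 0, so the forward reaction is non-spontaneous (proceeds in reverse).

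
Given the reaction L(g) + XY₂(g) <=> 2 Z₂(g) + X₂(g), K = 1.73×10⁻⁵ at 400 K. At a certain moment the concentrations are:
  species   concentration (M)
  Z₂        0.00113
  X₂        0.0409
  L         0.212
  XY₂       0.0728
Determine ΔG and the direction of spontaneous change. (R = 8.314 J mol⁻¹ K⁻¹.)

Q = [Z₂]²·[X₂] / ([L]·[XY₂]) = (0.00113)²·(0.0409) / ((0.212)·(0.0728)) = 3.38×10⁻⁶
ΔG = RT ln(Q/K) = (8.314 J mol⁻¹ K⁻¹)(400 K) × ln(3.38×10⁻⁶/1.73×10⁻⁵)
   = (3.326 kJ/mol)(-1.633) = -5.43 kJ/mol
ΔG < 0, so the forward reaction is spontaneous (proceeds forward).

ΔG = -5.43 kJ/mol; the forward reaction is spontaneous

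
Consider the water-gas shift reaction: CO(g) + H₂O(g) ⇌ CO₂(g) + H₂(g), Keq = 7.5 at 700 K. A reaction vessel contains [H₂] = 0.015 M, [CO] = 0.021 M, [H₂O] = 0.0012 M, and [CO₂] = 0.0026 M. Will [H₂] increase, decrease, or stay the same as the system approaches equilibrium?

increase

Q = [CO₂]·[H₂] / ([CO]·[H₂O]) = (0.0026)·(0.015) / ((0.021)·(0.0012)) = 1.5
Q = 1.5 < Keq = 7.5: net forward reaction.
H₂ is a product, so it increases.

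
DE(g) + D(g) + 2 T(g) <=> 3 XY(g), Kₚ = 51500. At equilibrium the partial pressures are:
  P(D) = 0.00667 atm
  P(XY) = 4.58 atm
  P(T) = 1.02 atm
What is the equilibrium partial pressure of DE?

At equilibrium, Kₚ = P(XY)³ / (P(DE)·P(D)·P(T)²) = 51500.
(4.58)³ / ((P(DE))·(0.00667)·(1.02)²) = 51500
P(DE) = 0.269 atm

P(DE) = 0.269 atm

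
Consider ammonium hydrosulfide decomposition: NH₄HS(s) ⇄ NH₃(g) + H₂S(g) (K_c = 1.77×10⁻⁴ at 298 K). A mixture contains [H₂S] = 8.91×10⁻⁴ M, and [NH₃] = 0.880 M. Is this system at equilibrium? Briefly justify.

(NH₄HS is a pure solid — omitted from Q_c.)
Q_c = [NH₃]·[H₂S] = (0.880)·(8.91×10⁻⁴) = 7.84×10⁻⁴
Q_c = 7.84×10⁻⁴ > K_c = 1.77×10⁻⁴: net reverse reaction.

no; Q > K, reaction proceeds in reverse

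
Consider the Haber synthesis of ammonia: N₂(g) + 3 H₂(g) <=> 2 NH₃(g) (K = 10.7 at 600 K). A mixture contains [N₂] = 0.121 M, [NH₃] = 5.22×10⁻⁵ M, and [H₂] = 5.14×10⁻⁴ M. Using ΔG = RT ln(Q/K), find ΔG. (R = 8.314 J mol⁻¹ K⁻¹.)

Q = [NH₃]² / ([N₂]·[H₂]³) = (5.22×10⁻⁵)² / ((0.121)·(5.14×10⁻⁴)³) = 166
ΔG = RT ln(Q/K) = (8.314 J mol⁻¹ K⁻¹)(600 K) × ln(166/10.7)
   = (4.988 kJ/mol)(2.742) = 13.7 kJ/mol
ΔG > 0, so the forward reaction is non-spontaneous (proceeds in reverse).

ΔG = 13.7 kJ/mol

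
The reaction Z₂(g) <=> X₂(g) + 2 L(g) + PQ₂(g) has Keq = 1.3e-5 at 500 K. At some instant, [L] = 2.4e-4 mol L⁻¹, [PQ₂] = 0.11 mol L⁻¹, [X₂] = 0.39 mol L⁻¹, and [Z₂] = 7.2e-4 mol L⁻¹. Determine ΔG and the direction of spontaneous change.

ΔG = -5.54 kJ/mol; the forward reaction is spontaneous

Q = [X₂]·[L]²·[PQ₂] / [Z₂] = (0.39)·(2.4e-4)²·(0.11) / (7.2e-4) = 3.43e-6
ΔG = RT ln(Q/Keq) = (8.314 J mol⁻¹ K⁻¹)(500 K) × ln(3.43e-6/1.3e-5)
   = (4.157 kJ/mol)(-1.332) = -5.54 kJ/mol
ΔG < 0, so the forward reaction is spontaneous (proceeds forward).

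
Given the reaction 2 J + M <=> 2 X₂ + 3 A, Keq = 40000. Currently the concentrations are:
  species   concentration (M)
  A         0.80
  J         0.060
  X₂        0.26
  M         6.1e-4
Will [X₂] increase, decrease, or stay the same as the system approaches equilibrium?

Q = [X₂]²·[A]³ / ([J]²·[M]) = (0.26)²·(0.80)³ / ((0.060)²·(6.1e-4)) = 16000
Q = 16000 < Keq = 40000: net forward reaction.
X₂ is a product, so it increases.

increase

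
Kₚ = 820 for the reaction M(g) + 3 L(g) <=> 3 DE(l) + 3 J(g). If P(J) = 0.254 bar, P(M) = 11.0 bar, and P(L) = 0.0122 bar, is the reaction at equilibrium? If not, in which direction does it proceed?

at equilibrium

(DE is a pure liquid — omitted from Qₚ.)
Qₚ = P(J)³ / (P(M)·P(L)³) = (0.254)³ / ((11.0)·(0.0122)³) = 820
Qₚ = 820 = Kₚ, so the system is already at equilibrium.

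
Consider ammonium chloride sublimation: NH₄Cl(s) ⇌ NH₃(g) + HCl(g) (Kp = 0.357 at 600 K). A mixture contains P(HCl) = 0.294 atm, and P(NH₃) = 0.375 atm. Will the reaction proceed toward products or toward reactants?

(NH₄Cl is a pure solid — omitted from Qp.)
Qp = P(NH₃)·P(HCl) = (0.375)·(0.294) = 0.110
Qp = 0.110 < Kp = 0.357, so the forward reaction proceeds.

toward products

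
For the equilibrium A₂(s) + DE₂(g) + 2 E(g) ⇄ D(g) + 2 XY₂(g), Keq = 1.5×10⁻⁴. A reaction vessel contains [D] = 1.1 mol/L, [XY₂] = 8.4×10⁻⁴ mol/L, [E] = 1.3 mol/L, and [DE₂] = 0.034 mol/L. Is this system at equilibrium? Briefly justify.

no; Q < K, reaction proceeds forward

(A₂ is a pure solid — omitted from Q.)
Q = [D]·[XY₂]² / ([DE₂]·[E]²) = (1.1)·(8.4×10⁻⁴)² / ((0.034)·(1.3)²) = 1.4×10⁻⁵
Q = 1.4×10⁻⁵ < Keq = 1.5×10⁻⁴: net forward reaction.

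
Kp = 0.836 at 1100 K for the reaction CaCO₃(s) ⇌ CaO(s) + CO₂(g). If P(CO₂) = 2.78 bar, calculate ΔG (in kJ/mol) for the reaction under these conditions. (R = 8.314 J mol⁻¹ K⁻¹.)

ΔG = 11.0 kJ/mol

(CaCO₃, CaO are pure solids — omitted from Qp.)
Qp = P(CO₂) = 2.78
ΔG = RT ln(Qp/Kp) = (8.314 J mol⁻¹ K⁻¹)(1100 K) × ln(2.78/0.836)
   = (9.145 kJ/mol)(1.202) = 11.0 kJ/mol
ΔG > 0, so the forward reaction is non-spontaneous (proceeds in reverse).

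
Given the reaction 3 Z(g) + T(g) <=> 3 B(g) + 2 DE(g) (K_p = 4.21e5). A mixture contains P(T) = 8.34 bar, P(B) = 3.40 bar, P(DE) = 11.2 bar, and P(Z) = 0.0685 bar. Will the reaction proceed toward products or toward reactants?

reverse (toward reactants)

Q_p = P(B)³·P(DE)² / (P(Z)³·P(T)) = (3.40)³·(11.2)² / ((0.0685)³·(8.34)) = 1.84e6
Q_p = 1.84e6 > K_p = 4.21e5, so the reverse reaction proceeds.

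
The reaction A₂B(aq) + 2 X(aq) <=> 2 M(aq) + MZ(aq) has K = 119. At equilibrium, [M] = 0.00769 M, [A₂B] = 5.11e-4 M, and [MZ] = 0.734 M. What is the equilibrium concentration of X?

At equilibrium, K = [M]²·[MZ] / ([A₂B]·[X]²) = 119.
(0.00769)²·(0.734) / ((5.11e-4)·([X])²) = 119
[X]² = 7.14e-4 ⇒ [X] = 0.0267 M

[X] = 0.0267 M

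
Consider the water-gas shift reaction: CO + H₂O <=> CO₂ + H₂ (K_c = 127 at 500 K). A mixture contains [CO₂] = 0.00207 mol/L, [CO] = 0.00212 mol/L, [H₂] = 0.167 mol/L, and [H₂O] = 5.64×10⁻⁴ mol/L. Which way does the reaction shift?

toward reactants

Q_c = [CO₂]·[H₂] / ([CO]·[H₂O]) = (0.00207)·(0.167) / ((0.00212)·(5.64×10⁻⁴)) = 289
Q_c = 289 > K_c = 127, so the reverse reaction proceeds.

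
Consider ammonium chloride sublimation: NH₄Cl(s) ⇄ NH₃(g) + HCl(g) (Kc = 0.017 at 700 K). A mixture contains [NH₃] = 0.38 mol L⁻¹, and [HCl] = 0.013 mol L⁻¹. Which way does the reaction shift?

(NH₄Cl is a pure solid — omitted from Qc.)
Qc = [NH₃]·[HCl] = (0.38)·(0.013) = 0.0049
Qc = 0.0049 < Kc = 0.017, so the forward reaction proceeds.

to the right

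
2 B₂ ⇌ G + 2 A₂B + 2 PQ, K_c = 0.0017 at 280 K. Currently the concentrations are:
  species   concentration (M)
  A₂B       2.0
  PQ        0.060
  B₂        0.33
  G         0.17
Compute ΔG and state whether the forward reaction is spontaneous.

ΔG = 6.01 kJ/mol; the forward reaction is non-spontaneous

Q_c = [G]·[A₂B]²·[PQ]² / [B₂]² = (0.17)·(2.0)²·(0.060)² / (0.33)² = 0.0225
ΔG = RT ln(Q_c/K_c) = (8.314 J mol⁻¹ K⁻¹)(280 K) × ln(0.0225/0.0017)
   = (2.328 kJ/mol)(2.583) = 6.01 kJ/mol
ΔG > 0, so the forward reaction is non-spontaneous (proceeds in reverse).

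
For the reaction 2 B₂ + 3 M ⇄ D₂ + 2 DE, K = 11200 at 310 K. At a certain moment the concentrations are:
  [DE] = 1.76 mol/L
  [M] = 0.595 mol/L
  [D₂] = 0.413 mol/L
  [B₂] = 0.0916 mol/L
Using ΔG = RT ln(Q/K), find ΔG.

ΔG = -7.06 kJ/mol

Q = [D₂]·[DE]² / ([B₂]²·[M]³) = (0.413)·(1.76)² / ((0.0916)²·(0.595)³) = 724
ΔG = RT ln(Q/K) = (8.314 J mol⁻¹ K⁻¹)(310 K) × ln(724/11200)
   = (2.577 kJ/mol)(-2.739) = -7.06 kJ/mol
ΔG < 0, so the forward reaction is spontaneous (proceeds forward).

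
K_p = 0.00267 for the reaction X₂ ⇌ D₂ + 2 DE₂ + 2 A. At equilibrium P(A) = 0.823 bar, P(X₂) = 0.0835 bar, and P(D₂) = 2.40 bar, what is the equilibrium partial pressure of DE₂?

At equilibrium, K_p = P(D₂)·P(DE₂)²·P(A)² / P(X₂) = 0.00267.
(2.40)·(P(DE₂))²·(0.823)² / (0.0835) = 0.00267
P(DE₂)² = 1.37×10⁻⁴ ⇒ P(DE₂) = 0.0117 bar

P(DE₂) = 0.0117 bar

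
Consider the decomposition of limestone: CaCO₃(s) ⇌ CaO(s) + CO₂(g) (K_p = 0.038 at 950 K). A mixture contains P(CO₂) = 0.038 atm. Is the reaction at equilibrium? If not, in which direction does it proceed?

no net change (already at equilibrium)

(CaCO₃, CaO are pure solids — omitted from Q_p.)
Q_p = P(CO₂) = 0.038
Q_p = 0.038 = K_p, so the system is already at equilibrium.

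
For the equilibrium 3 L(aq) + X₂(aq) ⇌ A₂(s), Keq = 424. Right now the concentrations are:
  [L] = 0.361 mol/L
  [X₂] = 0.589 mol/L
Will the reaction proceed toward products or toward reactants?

(A₂ is a pure solid — omitted from Q.)
Q = 1 / ([L]³·[X₂]) = 1 / ((0.361)³·(0.589)) = 36.1
Q = 36.1 < Keq = 424, so the forward reaction proceeds.

in the forward direction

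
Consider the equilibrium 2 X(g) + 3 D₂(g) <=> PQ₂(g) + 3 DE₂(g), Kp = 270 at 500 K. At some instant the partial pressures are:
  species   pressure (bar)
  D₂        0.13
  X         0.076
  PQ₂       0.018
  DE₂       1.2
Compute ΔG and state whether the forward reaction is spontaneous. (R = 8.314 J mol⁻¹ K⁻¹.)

Qp = P(PQ₂)·P(DE₂)³ / (P(X)²·P(D₂)³) = (0.018)·(1.2)³ / ((0.076)²·(0.13)³) = 2450
ΔG = RT ln(Qp/Kp) = (8.314 J mol⁻¹ K⁻¹)(500 K) × ln(2450/270)
   = (4.157 kJ/mol)(2.205) = 9.17 kJ/mol
ΔG > 0, so the forward reaction is non-spontaneous (proceeds in reverse).

ΔG = 9.17 kJ/mol; the forward reaction is non-spontaneous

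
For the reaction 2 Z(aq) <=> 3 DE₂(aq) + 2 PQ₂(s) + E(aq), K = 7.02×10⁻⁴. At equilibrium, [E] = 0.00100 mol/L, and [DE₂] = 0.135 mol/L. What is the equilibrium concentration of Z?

[Z] = 0.0592 mol/L

(PQ₂ is a pure solid — omitted from K.)
At equilibrium, K = [DE₂]³·[E] / [Z]² = 7.02×10⁻⁴.
(0.135)³·(0.00100) / ([Z])² = 7.02×10⁻⁴
[Z]² = 0.00350 ⇒ [Z] = 0.0592 mol/L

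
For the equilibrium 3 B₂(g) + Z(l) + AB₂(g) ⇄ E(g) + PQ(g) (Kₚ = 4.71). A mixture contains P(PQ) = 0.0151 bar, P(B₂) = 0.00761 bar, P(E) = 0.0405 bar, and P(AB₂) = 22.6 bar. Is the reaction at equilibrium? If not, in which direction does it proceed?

to the left

(Z is a pure liquid — omitted from Qₚ.)
Qₚ = P(E)·P(PQ) / (P(B₂)³·P(AB₂)) = (0.0405)·(0.0151) / ((0.00761)³·(22.6)) = 61.4
Qₚ = 61.4 > Kₚ = 4.71, so the reverse reaction proceeds.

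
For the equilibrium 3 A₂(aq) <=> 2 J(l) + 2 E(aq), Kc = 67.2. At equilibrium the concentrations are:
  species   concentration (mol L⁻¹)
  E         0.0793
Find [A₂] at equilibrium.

[A₂] = 0.0454 mol L⁻¹

(J is a pure liquid — omitted from Kc.)
At equilibrium, Kc = [E]² / [A₂]³ = 67.2.
(0.0793)² / ([A₂])³ = 67.2
[A₂]³ = 9.36×10⁻⁵ ⇒ [A₂] = 0.0454 mol L⁻¹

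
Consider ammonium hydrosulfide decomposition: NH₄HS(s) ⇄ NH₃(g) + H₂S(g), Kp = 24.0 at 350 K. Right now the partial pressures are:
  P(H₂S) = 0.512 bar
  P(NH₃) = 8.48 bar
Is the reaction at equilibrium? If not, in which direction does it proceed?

forward (toward products)

(NH₄HS is a pure solid — omitted from Qp.)
Qp = P(NH₃)·P(H₂S) = (8.48)·(0.512) = 4.34
Qp = 4.34 < Kp = 24.0, so the forward reaction proceeds.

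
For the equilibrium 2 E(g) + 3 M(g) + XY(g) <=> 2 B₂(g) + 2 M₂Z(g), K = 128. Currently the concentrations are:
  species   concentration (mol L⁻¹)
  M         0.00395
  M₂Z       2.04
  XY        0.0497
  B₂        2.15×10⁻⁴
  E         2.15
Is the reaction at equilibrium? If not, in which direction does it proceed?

forward (toward products)

Q = [B₂]²·[M₂Z]² / ([E]²·[M]³·[XY]) = (2.15×10⁻⁴)²·(2.04)² / ((2.15)²·(0.00395)³·(0.0497)) = 13.6
Q = 13.6 < K = 128, so the forward reaction proceeds.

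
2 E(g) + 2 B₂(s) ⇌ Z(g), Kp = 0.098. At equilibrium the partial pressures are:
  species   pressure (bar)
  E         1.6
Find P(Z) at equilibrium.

P(Z) = 0.25 bar

(B₂ is a pure solid — omitted from Kp.)
At equilibrium, Kp = P(Z) / P(E)² = 0.098.
(P(Z)) / (1.6)² = 0.098
P(Z) = 0.251 = 0.25 bar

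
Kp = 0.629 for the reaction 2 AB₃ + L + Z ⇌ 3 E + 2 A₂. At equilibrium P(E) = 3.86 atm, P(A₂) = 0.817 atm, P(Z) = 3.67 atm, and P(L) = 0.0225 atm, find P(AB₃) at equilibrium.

At equilibrium, Kp = P(E)³·P(A₂)² / (P(AB₃)²·P(L)·P(Z)) = 0.629.
(3.86)³·(0.817)² / ((P(AB₃))²·(0.0225)·(3.67)) = 0.629
P(AB₃)² = 739 ⇒ P(AB₃) = 27.2 atm

P(AB₃) = 27.2 atm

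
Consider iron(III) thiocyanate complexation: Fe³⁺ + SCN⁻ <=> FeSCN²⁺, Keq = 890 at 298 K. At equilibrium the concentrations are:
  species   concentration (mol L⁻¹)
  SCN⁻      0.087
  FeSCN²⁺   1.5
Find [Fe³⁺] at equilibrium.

At equilibrium, Keq = [FeSCN²⁺] / ([Fe³⁺]·[SCN⁻]) = 890.
(1.5) / (([Fe³⁺])·(0.087)) = 890
[Fe³⁺] = 0.0194 = 0.019 mol L⁻¹

[Fe³⁺] = 0.019 mol L⁻¹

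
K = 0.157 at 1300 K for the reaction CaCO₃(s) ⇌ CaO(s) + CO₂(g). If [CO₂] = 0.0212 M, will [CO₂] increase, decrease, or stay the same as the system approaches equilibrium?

(CaCO₃, CaO are pure solids — omitted from Q.)
Q = [CO₂] = 0.0212
Q = 0.0212 < K = 0.157: net forward reaction.
CO₂ is a product, so it increases.

increase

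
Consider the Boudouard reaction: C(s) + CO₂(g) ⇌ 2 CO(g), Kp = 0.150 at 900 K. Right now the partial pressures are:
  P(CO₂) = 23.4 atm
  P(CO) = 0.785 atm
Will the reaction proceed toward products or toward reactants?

(C is a pure solid — omitted from Qp.)
Qp = P(CO)² / P(CO₂) = (0.785)² / (23.4) = 0.0263
Qp = 0.0263 < Kp = 0.150, so the forward reaction proceeds.

to the right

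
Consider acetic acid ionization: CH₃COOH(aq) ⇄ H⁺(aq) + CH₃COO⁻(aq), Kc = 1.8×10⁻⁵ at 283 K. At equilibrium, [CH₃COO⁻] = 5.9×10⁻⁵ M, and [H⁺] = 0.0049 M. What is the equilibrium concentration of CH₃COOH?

At equilibrium, Kc = [H⁺]·[CH₃COO⁻] / [CH₃COOH] = 1.8×10⁻⁵.
(0.0049)·(5.9×10⁻⁵) / ([CH₃COOH]) = 1.8×10⁻⁵
[CH₃COOH] = 0.0161 = 0.016 M

[CH₃COOH] = 0.016 M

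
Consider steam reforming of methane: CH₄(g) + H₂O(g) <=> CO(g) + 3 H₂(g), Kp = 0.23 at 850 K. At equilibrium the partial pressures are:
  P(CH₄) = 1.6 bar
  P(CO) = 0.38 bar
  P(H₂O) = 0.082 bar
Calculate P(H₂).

At equilibrium, Kp = P(CO)·P(H₂)³ / (P(CH₄)·P(H₂O)) = 0.23.
(0.38)·(P(H₂))³ / ((1.6)·(0.082)) = 0.23
P(H₂)³ = 0.0794 ⇒ P(H₂) = 0.43 bar

P(H₂) = 0.43 bar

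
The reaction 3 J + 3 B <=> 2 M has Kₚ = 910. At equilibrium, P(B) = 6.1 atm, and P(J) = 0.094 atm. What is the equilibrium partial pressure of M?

P(M) = 13 atm

At equilibrium, Kₚ = P(M)² / (P(J)³·P(B)³) = 910.
(P(M))² / ((0.094)³·(6.1)³) = 910
P(M)² = 172 ⇒ P(M) = 13 atm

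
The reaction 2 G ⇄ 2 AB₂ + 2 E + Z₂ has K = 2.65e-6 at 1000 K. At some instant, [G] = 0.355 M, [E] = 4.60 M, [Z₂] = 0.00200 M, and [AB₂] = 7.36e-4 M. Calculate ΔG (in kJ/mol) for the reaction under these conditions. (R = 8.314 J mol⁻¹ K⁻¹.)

Q = [AB₂]²·[E]²·[Z₂] / [G]² = (7.36e-4)²·(4.60)²·(0.00200) / (0.355)² = 1.82e-7
ΔG = RT ln(Q/K) = (8.314 J mol⁻¹ K⁻¹)(1000 K) × ln(1.82e-7/2.65e-6)
   = (8.314 kJ/mol)(-2.678) = -22.3 kJ/mol
ΔG < 0, so the forward reaction is spontaneous (proceeds forward).

ΔG = -22.3 kJ/mol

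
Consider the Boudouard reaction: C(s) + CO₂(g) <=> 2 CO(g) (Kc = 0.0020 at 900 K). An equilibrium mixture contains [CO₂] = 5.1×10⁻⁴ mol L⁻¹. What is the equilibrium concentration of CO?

(C is a pure solid — omitted from Kc.)
At equilibrium, Kc = [CO]² / [CO₂] = 0.0020.
([CO])² / (5.1×10⁻⁴) = 0.0020
[CO]² = 1.02×10⁻⁶ ⇒ [CO] = 0.0010 mol L⁻¹

[CO] = 0.0010 mol L⁻¹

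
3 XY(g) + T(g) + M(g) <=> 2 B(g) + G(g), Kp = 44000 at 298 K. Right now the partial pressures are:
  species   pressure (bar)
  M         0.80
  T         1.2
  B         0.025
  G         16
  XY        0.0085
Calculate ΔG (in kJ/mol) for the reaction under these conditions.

ΔG = -2.36 kJ/mol

Qp = P(B)²·P(G) / (P(XY)³·P(T)·P(M)) = (0.025)²·(16) / ((0.0085)³·(1.2)·(0.80)) = 17000
ΔG = RT ln(Qp/Kp) = (8.314 J mol⁻¹ K⁻¹)(298 K) × ln(17000/44000)
   = (2.478 kJ/mol)(-0.9510) = -2.36 kJ/mol
ΔG < 0, so the forward reaction is spontaneous (proceeds forward).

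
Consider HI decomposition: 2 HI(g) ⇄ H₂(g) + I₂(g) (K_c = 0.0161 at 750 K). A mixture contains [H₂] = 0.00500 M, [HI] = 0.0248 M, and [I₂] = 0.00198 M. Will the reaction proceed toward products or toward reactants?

Q_c = [H₂]·[I₂] / [HI]² = (0.00500)·(0.00198) / (0.0248)² = 0.0161
Q_c = 0.0161 = K_c, so the system is already at equilibrium.

no net change (already at equilibrium)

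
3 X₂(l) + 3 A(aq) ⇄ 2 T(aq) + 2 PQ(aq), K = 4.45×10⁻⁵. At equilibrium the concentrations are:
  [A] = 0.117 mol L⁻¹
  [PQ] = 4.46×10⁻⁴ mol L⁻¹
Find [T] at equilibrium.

(X₂ is a pure liquid — omitted from K.)
At equilibrium, K = [T]²·[PQ]² / [A]³ = 4.45×10⁻⁵.
([T])²·(4.46×10⁻⁴)² / (0.117)³ = 4.45×10⁻⁵
[T]² = 0.358 ⇒ [T] = 0.599 mol L⁻¹

[T] = 0.599 mol L⁻¹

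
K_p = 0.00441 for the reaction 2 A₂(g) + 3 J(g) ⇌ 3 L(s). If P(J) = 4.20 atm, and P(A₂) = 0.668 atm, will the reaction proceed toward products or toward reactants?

in the reverse direction

(L is a pure solid — omitted from Q_p.)
Q_p = 1 / (P(A₂)²·P(J)³) = 1 / ((0.668)²·(4.20)³) = 0.0302
Q_p = 0.0302 > K_p = 0.00441, so the reverse reaction proceeds.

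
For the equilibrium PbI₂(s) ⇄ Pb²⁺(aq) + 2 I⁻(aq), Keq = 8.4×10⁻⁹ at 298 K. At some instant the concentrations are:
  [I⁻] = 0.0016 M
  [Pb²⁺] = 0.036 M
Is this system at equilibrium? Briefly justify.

(PbI₂ is a pure solid — omitted from Q.)
Q = [Pb²⁺]·[I⁻]² = (0.036)·(0.0016)² = 9.2×10⁻⁸
Q = 9.2×10⁻⁸ > Keq = 8.4×10⁻⁹: net reverse reaction.

no; Q > K, reaction proceeds in reverse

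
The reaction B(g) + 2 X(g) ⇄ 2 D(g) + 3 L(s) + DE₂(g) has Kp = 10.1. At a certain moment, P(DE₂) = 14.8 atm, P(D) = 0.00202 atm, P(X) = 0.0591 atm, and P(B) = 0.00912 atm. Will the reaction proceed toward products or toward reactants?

(L is a pure solid — omitted from Qp.)
Qp = P(D)²·P(DE₂) / (P(B)·P(X)²) = (0.00202)²·(14.8) / ((0.00912)·(0.0591)²) = 1.90
Qp = 1.90 < Kp = 10.1, so the forward reaction proceeds.

to the right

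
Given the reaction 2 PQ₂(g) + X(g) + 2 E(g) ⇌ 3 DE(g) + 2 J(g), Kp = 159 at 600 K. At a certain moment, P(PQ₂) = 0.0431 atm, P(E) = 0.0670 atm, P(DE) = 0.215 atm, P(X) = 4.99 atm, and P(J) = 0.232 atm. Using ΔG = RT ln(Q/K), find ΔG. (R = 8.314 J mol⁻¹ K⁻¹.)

ΔG = -12.5 kJ/mol

Qp = P(DE)³·P(J)² / (P(PQ₂)²·P(X)·P(E)²) = (0.215)³·(0.232)² / ((0.0431)²·(4.99)·(0.0670)²) = 12.9
ΔG = RT ln(Qp/Kp) = (8.314 J mol⁻¹ K⁻¹)(600 K) × ln(12.9/159)
   = (4.988 kJ/mol)(-2.512) = -12.5 kJ/mol
ΔG < 0, so the forward reaction is spontaneous (proceeds forward).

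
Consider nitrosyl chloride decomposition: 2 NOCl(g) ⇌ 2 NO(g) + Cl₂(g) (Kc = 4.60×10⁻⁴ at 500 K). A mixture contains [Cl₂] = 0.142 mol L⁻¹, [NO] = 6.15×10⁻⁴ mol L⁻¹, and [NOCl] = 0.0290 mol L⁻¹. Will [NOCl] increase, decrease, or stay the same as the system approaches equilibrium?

Qc = [NO]²·[Cl₂] / [NOCl]² = (6.15×10⁻⁴)²·(0.142) / (0.0290)² = 6.39×10⁻⁵
Qc = 6.39×10⁻⁵ < Kc = 4.60×10⁻⁴: net forward reaction.
NOCl is a reactant, so it decreases.

decrease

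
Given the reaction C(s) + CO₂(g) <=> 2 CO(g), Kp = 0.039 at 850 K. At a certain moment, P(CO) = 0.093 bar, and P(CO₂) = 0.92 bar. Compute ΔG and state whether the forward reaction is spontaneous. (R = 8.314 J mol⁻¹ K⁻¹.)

(C is a pure solid — omitted from Qp.)
Qp = P(CO)² / P(CO₂) = (0.093)² / (0.92) = 0.00940
ΔG = RT ln(Qp/Kp) = (8.314 J mol⁻¹ K⁻¹)(850 K) × ln(0.00940/0.039)
   = (7.067 kJ/mol)(-1.423) = -10.1 kJ/mol
ΔG < 0, so the forward reaction is spontaneous (proceeds forward).

ΔG = -10.1 kJ/mol; the forward reaction is spontaneous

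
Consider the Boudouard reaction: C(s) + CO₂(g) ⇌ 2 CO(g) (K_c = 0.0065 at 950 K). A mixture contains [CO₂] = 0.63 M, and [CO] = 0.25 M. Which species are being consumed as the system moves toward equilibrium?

CO (products)

(C is a pure solid — omitted from Q_c.)
Q_c = [CO]² / [CO₂] = (0.25)² / (0.63) = 0.099
Q_c = 0.099 > K_c = 0.0065: net reverse reaction.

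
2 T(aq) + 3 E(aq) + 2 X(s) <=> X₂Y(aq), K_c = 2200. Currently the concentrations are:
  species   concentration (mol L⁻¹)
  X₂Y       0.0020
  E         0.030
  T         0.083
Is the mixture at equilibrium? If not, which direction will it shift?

no; Q > K, reaction proceeds in reverse

(X is a pure solid — omitted from Q_c.)
Q_c = [X₂Y] / ([T]²·[E]³) = (0.0020) / ((0.083)²·(0.030)³) = 11000
Q_c = 11000 > K_c = 2200: net reverse reaction.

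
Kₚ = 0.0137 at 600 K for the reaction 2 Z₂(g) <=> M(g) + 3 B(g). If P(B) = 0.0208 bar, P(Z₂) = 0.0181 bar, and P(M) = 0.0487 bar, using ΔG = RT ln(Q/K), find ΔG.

ΔG = -11.6 kJ/mol

Qₚ = P(M)·P(B)³ / P(Z₂)² = (0.0487)·(0.0208)³ / (0.0181)² = 0.00134
ΔG = RT ln(Qₚ/Kₚ) = (8.314 J mol⁻¹ K⁻¹)(600 K) × ln(0.00134/0.0137)
   = (4.988 kJ/mol)(-2.325) = -11.6 kJ/mol
ΔG < 0, so the forward reaction is spontaneous (proceeds forward).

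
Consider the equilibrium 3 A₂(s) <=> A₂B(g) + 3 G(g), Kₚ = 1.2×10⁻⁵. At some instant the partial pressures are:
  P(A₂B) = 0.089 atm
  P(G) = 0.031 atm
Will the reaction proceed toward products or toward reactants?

forward (toward products)

(A₂ is a pure solid — omitted from Qₚ.)
Qₚ = P(A₂B)·P(G)³ = (0.089)·(0.031)³ = 2.7×10⁻⁶
Qₚ = 2.7×10⁻⁶ < Kₚ = 1.2×10⁻⁵, so the forward reaction proceeds.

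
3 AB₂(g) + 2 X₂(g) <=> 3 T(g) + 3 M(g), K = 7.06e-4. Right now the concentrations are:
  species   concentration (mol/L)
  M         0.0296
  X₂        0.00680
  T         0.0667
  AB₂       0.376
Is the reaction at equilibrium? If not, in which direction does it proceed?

toward reactants

Q = [T]³·[M]³ / ([AB₂]³·[X₂]²) = (0.0667)³·(0.0296)³ / ((0.376)³·(0.00680)²) = 0.00313
Q = 0.00313 > K = 7.06e-4, so the reverse reaction proceeds.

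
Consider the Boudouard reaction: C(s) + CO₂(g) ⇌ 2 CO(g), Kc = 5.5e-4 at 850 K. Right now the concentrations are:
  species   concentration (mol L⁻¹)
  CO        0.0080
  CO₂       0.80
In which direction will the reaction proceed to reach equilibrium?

forward (toward products)

(C is a pure solid — omitted from Qc.)
Qc = [CO]² / [CO₂] = (0.0080)² / (0.80) = 8.0e-5
Qc = 8.0e-5 < Kc = 5.5e-4, so the forward reaction proceeds.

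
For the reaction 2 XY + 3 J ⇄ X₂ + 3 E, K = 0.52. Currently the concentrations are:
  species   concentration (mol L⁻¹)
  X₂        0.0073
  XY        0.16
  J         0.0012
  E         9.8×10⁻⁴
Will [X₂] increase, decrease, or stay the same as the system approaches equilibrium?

Q = [X₂]·[E]³ / ([XY]²·[J]³) = (0.0073)·(9.8×10⁻⁴)³ / ((0.16)²·(0.0012)³) = 0.16
Q = 0.16 < K = 0.52: net forward reaction.
X₂ is a product, so it increases.

increase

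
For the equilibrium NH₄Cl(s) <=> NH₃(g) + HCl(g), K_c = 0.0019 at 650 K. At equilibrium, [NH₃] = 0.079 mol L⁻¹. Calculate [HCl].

(NH₄Cl is a pure solid — omitted from K_c.)
At equilibrium, K_c = [NH₃]·[HCl] = 0.0019.
(0.079)·([HCl]) = 0.0019
[HCl] = 0.0241 = 0.024 mol L⁻¹

[HCl] = 0.024 mol L⁻¹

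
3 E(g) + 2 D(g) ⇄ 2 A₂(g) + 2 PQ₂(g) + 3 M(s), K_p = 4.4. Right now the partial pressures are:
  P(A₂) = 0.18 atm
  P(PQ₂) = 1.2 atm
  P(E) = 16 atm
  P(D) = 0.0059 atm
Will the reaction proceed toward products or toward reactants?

forward (toward products)

(M is a pure solid — omitted from Q_p.)
Q_p = P(A₂)²·P(PQ₂)² / (P(E)³·P(D)²) = (0.18)²·(1.2)² / ((16)³·(0.0059)²) = 0.33
Q_p = 0.33 < K_p = 4.4, so the forward reaction proceeds.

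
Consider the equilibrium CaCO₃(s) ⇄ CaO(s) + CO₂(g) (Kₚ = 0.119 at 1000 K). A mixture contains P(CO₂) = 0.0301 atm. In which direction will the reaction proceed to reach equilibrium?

in the forward direction

(CaCO₃, CaO are pure solids — omitted from Qₚ.)
Qₚ = P(CO₂) = 0.0301
Qₚ = 0.0301 < Kₚ = 0.119, so the forward reaction proceeds.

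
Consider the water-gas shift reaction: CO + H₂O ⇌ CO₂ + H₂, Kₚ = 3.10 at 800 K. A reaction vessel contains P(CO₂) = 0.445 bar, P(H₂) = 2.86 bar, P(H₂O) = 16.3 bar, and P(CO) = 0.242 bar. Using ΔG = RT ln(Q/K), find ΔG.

Qₚ = P(CO₂)·P(H₂) / (P(CO)·P(H₂O)) = (0.445)·(2.86) / ((0.242)·(16.3)) = 0.323
ΔG = RT ln(Qₚ/Kₚ) = (8.314 J mol⁻¹ K⁻¹)(800 K) × ln(0.323/3.10)
   = (6.651 kJ/mol)(-2.262) = -15.0 kJ/mol
ΔG < 0, so the forward reaction is spontaneous (proceeds forward).

ΔG = -15.0 kJ/mol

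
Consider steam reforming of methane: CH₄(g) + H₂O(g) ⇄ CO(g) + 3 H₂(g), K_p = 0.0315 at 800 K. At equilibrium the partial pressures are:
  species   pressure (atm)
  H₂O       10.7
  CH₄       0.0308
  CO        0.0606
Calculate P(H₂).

P(H₂) = 0.555 atm

At equilibrium, K_p = P(CO)·P(H₂)³ / (P(CH₄)·P(H₂O)) = 0.0315.
(0.0606)·(P(H₂))³ / ((0.0308)·(10.7)) = 0.0315
P(H₂)³ = 0.171 ⇒ P(H₂) = 0.555 atm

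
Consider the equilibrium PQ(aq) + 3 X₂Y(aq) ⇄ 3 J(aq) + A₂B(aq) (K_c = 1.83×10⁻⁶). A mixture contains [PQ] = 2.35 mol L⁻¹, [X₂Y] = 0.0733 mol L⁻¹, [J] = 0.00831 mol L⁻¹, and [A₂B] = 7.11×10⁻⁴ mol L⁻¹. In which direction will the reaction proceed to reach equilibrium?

Q_c = [J]³·[A₂B] / ([PQ]·[X₂Y]³) = (0.00831)³·(7.11×10⁻⁴) / ((2.35)·(0.0733)³) = 4.41×10⁻⁷
Q_c = 4.41×10⁻⁷ < K_c = 1.83×10⁻⁶, so the forward reaction proceeds.

forward (toward products)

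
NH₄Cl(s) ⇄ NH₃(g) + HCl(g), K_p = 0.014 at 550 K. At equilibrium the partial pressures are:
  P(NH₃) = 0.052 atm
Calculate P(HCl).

(NH₄Cl is a pure solid — omitted from K_p.)
At equilibrium, K_p = P(NH₃)·P(HCl) = 0.014.
(0.052)·(P(HCl)) = 0.014
P(HCl) = 0.269 = 0.27 atm

P(HCl) = 0.27 atm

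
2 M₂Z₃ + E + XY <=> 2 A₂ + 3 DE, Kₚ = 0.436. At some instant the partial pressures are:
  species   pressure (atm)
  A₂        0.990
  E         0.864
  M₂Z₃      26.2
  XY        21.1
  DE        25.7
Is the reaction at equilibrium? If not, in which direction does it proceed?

to the left

Qₚ = P(A₂)²·P(DE)³ / (P(M₂Z₃)²·P(E)·P(XY)) = (0.990)²·(25.7)³ / ((26.2)²·(0.864)·(21.1)) = 1.33
Qₚ = 1.33 > Kₚ = 0.436, so the reverse reaction proceeds.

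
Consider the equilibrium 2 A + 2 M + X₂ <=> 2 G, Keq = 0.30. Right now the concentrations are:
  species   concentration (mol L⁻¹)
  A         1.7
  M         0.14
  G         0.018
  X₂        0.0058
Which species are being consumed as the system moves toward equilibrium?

Q = [G]² / ([A]²·[M]²·[X₂]) = (0.018)² / ((1.7)²·(0.14)²·(0.0058)) = 0.99
Q = 0.99 > Keq = 0.30: net reverse reaction.

G (products)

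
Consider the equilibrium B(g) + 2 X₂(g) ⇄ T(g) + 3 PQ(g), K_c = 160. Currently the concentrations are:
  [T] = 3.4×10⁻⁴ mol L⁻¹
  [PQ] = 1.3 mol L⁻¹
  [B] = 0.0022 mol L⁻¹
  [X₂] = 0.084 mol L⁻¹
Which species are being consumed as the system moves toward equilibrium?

B, X₂ (reactants)

Q_c = [T]·[PQ]³ / ([B]·[X₂]²) = (3.4×10⁻⁴)·(1.3)³ / ((0.0022)·(0.084)²) = 48
Q_c = 48 < K_c = 160: net forward reaction.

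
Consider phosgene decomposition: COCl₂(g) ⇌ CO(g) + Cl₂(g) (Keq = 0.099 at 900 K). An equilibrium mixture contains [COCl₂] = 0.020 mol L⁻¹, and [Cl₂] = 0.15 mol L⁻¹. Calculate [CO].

At equilibrium, Keq = [CO]·[Cl₂] / [COCl₂] = 0.099.
([CO])·(0.15) / (0.020) = 0.099
[CO] = 0.0132 = 0.013 mol L⁻¹

[CO] = 0.013 mol L⁻¹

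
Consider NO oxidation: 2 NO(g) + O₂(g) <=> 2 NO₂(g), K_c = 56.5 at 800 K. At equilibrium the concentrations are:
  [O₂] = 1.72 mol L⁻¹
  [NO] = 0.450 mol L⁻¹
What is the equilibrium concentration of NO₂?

[NO₂] = 4.44 mol L⁻¹

At equilibrium, K_c = [NO₂]² / ([NO]²·[O₂]) = 56.5.
([NO₂])² / ((0.450)²·(1.72)) = 56.5
[NO₂]² = 19.7 ⇒ [NO₂] = 4.44 mol L⁻¹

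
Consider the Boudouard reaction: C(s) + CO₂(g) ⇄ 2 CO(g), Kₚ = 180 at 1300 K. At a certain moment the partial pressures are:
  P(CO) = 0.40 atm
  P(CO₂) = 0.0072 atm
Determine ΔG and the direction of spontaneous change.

ΔG = -22.6 kJ/mol; the forward reaction is spontaneous

(C is a pure solid — omitted from Qₚ.)
Qₚ = P(CO)² / P(CO₂) = (0.40)² / (0.0072) = 22.2
ΔG = RT ln(Qₚ/Kₚ) = (8.314 J mol⁻¹ K⁻¹)(1300 K) × ln(22.2/180)
   = (10.81 kJ/mol)(-2.093) = -22.6 kJ/mol
ΔG < 0, so the forward reaction is spontaneous (proceeds forward).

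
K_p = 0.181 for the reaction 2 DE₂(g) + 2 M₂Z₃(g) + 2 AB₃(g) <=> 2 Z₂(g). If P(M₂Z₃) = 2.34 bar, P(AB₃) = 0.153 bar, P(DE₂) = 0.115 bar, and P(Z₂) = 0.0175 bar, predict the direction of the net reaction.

Q_p = P(Z₂)² / (P(DE₂)²·P(M₂Z₃)²·P(AB₃)²) = (0.0175)² / ((0.115)²·(2.34)²·(0.153)²) = 0.181
Q_p = 0.181 = K_p, so the system is already at equilibrium.

no net change (already at equilibrium)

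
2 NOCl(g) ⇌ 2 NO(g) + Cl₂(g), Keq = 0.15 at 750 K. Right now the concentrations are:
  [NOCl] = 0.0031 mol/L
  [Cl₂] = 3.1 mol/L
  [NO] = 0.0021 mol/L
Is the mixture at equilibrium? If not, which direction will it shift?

Q = [NO]²·[Cl₂] / [NOCl]² = (0.0021)²·(3.1) / (0.0031)² = 1.4
Q = 1.4 > Keq = 0.15: net reverse reaction.

no; Q > K, reaction proceeds in reverse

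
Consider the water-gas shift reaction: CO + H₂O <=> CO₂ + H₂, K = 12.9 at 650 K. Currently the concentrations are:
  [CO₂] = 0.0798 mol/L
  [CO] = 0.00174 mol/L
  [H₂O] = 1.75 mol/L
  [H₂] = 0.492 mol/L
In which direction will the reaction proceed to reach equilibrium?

at equilibrium

Q = [CO₂]·[H₂] / ([CO]·[H₂O]) = (0.0798)·(0.492) / ((0.00174)·(1.75)) = 12.9
Q = 12.9 = K, so the system is already at equilibrium.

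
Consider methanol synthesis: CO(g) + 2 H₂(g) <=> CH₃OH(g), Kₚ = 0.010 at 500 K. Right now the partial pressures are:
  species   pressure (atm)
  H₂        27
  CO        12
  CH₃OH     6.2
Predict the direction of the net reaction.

Qₚ = P(CH₃OH) / (P(CO)·P(H₂)²) = (6.2) / ((12)·(27)²) = 7.1e-4
Qₚ = 7.1e-4 < Kₚ = 0.010, so the forward reaction proceeds.

in the forward direction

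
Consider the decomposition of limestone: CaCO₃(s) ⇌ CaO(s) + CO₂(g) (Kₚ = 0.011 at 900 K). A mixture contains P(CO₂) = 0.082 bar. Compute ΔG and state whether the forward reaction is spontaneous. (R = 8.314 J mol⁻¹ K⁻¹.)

ΔG = 15.0 kJ/mol; the forward reaction is non-spontaneous

(CaCO₃, CaO are pure solids — omitted from Qₚ.)
Qₚ = P(CO₂) = 0.0820
ΔG = RT ln(Qₚ/Kₚ) = (8.314 J mol⁻¹ K⁻¹)(900 K) × ln(0.0820/0.011)
   = (7.483 kJ/mol)(2.009) = 15.0 kJ/mol
ΔG > 0, so the forward reaction is non-spontaneous (proceeds in reverse).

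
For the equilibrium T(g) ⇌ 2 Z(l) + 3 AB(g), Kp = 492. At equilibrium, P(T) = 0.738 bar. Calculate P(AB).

(Z is a pure liquid — omitted from Kp.)
At equilibrium, Kp = P(AB)³ / P(T) = 492.
(P(AB))³ / (0.738) = 492
P(AB)³ = 363 ⇒ P(AB) = 7.13 bar

P(AB) = 7.13 bar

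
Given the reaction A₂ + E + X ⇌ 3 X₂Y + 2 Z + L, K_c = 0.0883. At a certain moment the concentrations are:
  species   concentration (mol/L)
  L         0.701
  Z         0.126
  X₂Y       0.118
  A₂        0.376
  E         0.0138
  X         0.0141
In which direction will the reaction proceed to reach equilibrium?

Q_c = [X₂Y]³·[Z]²·[L] / ([A₂]·[E]·[X]) = (0.118)³·(0.126)²·(0.701) / ((0.376)·(0.0138)·(0.0141)) = 0.250
Q_c = 0.250 > K_c = 0.0883, so the reverse reaction proceeds.

reverse (toward reactants)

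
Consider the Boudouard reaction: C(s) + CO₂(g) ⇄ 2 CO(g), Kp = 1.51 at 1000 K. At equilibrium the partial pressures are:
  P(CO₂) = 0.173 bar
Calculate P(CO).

(C is a pure solid — omitted from Kp.)
At equilibrium, Kp = P(CO)² / P(CO₂) = 1.51.
(P(CO))² / (0.173) = 1.51
P(CO)² = 0.261 ⇒ P(CO) = 0.511 bar

P(CO) = 0.511 bar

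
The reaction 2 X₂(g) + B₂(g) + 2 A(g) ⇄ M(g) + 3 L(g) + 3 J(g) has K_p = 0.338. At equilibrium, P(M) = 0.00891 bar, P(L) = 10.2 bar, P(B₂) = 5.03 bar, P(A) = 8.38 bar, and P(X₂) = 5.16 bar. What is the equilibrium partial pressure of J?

P(J) = 6.95 bar

At equilibrium, K_p = P(M)·P(L)³·P(J)³ / (P(X₂)²·P(B₂)·P(A)²) = 0.338.
(0.00891)·(10.2)³·(P(J))³ / ((5.16)²·(5.03)·(8.38)²) = 0.338
P(J)³ = 336 ⇒ P(J) = 6.95 bar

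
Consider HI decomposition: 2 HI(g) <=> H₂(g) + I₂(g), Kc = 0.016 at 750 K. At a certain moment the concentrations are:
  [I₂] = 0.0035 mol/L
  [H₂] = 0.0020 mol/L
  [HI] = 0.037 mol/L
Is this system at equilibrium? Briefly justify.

Qc = [H₂]·[I₂] / [HI]² = (0.0020)·(0.0035) / (0.037)² = 0.0051
Qc = 0.0051 < Kc = 0.016: net forward reaction.

no; Q < K, reaction proceeds forward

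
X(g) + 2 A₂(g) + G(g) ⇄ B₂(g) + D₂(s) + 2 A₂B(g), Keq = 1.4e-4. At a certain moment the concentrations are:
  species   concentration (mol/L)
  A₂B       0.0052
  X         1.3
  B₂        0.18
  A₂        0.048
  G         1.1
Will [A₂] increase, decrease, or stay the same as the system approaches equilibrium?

increase

(D₂ is a pure solid — omitted from Q.)
Q = [B₂]·[A₂B]² / ([X]·[A₂]²·[G]) = (0.18)·(0.0052)² / ((1.3)·(0.048)²·(1.1)) = 0.0015
Q = 0.0015 > Keq = 1.4e-4: net reverse reaction.
A₂ is a reactant, so it increases.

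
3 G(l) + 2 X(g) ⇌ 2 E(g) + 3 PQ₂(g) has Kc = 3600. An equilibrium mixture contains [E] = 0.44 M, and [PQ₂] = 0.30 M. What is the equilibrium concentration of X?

[X] = 0.0012 M

(G is a pure liquid — omitted from Kc.)
At equilibrium, Kc = [E]²·[PQ₂]³ / [X]² = 3600.
(0.44)²·(0.30)³ / ([X])² = 3600
[X]² = 1.45×10⁻⁶ ⇒ [X] = 0.0012 M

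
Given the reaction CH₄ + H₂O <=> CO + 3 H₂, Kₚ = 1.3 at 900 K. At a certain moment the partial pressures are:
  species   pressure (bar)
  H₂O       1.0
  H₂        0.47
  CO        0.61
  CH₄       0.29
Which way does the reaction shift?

Qₚ = P(CO)·P(H₂)³ / (P(CH₄)·P(H₂O)) = (0.61)·(0.47)³ / ((0.29)·(1.0)) = 0.22
Qₚ = 0.22 < Kₚ = 1.3, so the forward reaction proceeds.

toward products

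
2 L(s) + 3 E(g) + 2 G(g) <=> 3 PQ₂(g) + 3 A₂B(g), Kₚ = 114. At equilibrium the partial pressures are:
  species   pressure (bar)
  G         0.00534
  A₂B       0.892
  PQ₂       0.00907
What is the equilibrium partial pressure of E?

(L is a pure solid — omitted from Kₚ.)
At equilibrium, Kₚ = P(PQ₂)³·P(A₂B)³ / (P(E)³·P(G)²) = 114.
(0.00907)³·(0.892)³ / ((P(E))³·(0.00534)²) = 114
P(E)³ = 1.63×10⁻⁴ ⇒ P(E) = 0.0546 bar

P(E) = 0.0546 bar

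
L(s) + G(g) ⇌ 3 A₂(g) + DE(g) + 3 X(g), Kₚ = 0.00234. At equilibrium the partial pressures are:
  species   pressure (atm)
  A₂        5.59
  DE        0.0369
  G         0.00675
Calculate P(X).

P(X) = 0.0135 atm

(L is a pure solid — omitted from Kₚ.)
At equilibrium, Kₚ = P(A₂)³·P(DE)·P(X)³ / P(G) = 0.00234.
(5.59)³·(0.0369)·(P(X))³ / (0.00675) = 0.00234
P(X)³ = 2.45×10⁻⁶ ⇒ P(X) = 0.0135 atm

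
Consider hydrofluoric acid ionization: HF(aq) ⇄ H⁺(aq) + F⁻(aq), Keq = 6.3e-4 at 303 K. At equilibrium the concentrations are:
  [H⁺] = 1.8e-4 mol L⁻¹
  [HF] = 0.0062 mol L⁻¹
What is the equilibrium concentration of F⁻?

At equilibrium, Keq = [H⁺]·[F⁻] / [HF] = 6.3e-4.
(1.8e-4)·([F⁻]) / (0.0062) = 6.3e-4
[F⁻] = 0.0217 = 0.022 mol L⁻¹

[F⁻] = 0.022 mol L⁻¹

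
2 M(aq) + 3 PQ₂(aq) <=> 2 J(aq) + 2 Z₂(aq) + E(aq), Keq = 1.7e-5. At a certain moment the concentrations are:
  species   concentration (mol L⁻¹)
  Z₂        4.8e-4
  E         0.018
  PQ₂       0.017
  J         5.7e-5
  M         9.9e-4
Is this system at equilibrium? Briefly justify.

Q = [J]²·[Z₂]²·[E] / ([M]²·[PQ₂]³) = (5.7e-5)²·(4.8e-4)²·(0.018) / ((9.9e-4)²·(0.017)³) = 2.8e-6
Q = 2.8e-6 < Keq = 1.7e-5: net forward reaction.

no; Q < K, reaction proceeds forward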